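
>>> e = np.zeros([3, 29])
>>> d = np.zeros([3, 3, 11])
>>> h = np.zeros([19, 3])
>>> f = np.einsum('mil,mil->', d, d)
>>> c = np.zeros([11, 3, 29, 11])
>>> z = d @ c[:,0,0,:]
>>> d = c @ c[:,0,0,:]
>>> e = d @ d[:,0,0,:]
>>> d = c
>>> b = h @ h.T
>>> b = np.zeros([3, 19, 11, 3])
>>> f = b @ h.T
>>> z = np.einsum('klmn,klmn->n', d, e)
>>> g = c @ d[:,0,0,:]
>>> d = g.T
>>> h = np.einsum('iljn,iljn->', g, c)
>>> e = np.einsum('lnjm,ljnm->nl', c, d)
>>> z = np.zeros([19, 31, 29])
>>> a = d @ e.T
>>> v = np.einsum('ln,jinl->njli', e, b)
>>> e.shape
(3, 11)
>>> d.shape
(11, 29, 3, 11)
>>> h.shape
()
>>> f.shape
(3, 19, 11, 19)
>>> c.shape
(11, 3, 29, 11)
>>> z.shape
(19, 31, 29)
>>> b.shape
(3, 19, 11, 3)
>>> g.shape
(11, 3, 29, 11)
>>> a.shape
(11, 29, 3, 3)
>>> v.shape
(11, 3, 3, 19)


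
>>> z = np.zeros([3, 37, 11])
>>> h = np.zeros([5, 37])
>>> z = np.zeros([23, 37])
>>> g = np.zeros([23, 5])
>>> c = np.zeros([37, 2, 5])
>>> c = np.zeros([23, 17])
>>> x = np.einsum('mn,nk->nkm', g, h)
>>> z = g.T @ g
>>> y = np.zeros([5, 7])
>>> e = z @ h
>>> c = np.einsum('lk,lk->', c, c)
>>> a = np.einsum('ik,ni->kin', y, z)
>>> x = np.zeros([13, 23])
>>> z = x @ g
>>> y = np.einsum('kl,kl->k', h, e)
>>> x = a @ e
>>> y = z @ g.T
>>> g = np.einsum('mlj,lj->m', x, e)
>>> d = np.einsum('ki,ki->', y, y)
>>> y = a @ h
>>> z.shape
(13, 5)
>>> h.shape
(5, 37)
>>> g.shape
(7,)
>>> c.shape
()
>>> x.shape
(7, 5, 37)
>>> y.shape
(7, 5, 37)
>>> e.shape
(5, 37)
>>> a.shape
(7, 5, 5)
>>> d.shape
()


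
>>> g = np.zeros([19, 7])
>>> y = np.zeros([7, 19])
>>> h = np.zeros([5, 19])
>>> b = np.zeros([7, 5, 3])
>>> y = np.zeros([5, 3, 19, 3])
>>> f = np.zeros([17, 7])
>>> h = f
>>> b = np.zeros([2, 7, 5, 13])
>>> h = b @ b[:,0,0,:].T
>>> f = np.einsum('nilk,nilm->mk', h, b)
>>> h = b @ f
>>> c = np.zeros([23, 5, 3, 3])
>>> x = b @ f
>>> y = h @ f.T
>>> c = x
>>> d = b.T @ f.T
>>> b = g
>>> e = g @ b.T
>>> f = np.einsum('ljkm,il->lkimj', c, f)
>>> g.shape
(19, 7)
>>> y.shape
(2, 7, 5, 13)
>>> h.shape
(2, 7, 5, 2)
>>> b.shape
(19, 7)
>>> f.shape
(2, 5, 13, 2, 7)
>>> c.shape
(2, 7, 5, 2)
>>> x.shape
(2, 7, 5, 2)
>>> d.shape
(13, 5, 7, 13)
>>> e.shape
(19, 19)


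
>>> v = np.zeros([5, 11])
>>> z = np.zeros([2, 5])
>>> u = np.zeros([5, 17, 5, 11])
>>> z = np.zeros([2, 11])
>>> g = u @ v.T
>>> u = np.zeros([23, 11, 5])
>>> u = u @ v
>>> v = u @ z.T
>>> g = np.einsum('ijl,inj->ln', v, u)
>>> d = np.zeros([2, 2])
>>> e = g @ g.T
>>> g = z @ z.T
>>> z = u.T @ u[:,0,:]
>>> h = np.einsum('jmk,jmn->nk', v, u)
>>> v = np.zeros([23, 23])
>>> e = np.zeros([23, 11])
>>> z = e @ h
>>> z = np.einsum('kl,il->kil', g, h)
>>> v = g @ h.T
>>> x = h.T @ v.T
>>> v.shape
(2, 11)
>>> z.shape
(2, 11, 2)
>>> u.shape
(23, 11, 11)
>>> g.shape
(2, 2)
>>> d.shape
(2, 2)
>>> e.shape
(23, 11)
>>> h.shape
(11, 2)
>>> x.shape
(2, 2)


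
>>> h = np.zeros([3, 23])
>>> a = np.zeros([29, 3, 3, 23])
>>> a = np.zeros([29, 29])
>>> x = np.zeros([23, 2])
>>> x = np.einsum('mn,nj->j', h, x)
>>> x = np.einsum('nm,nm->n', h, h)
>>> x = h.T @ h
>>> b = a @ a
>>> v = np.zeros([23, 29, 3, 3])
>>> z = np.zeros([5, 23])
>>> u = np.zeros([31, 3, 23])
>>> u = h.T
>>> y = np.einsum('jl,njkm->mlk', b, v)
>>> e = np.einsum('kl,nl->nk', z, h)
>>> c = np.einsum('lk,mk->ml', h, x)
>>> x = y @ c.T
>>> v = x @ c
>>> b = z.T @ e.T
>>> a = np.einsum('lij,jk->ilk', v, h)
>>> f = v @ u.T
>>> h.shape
(3, 23)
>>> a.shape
(29, 3, 23)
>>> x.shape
(3, 29, 23)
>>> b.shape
(23, 3)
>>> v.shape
(3, 29, 3)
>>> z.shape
(5, 23)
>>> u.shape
(23, 3)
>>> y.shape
(3, 29, 3)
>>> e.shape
(3, 5)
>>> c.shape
(23, 3)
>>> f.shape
(3, 29, 23)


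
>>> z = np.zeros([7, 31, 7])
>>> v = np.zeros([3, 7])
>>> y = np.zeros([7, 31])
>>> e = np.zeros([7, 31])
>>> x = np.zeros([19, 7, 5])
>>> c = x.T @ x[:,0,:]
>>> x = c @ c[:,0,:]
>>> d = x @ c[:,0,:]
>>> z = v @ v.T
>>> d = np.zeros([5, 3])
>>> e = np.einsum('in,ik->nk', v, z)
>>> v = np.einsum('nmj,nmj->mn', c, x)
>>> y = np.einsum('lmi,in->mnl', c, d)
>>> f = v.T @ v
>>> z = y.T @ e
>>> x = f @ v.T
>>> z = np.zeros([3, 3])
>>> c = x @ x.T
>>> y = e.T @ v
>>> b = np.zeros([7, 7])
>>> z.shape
(3, 3)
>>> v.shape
(7, 5)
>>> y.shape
(3, 5)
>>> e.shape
(7, 3)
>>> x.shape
(5, 7)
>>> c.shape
(5, 5)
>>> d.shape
(5, 3)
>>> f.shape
(5, 5)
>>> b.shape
(7, 7)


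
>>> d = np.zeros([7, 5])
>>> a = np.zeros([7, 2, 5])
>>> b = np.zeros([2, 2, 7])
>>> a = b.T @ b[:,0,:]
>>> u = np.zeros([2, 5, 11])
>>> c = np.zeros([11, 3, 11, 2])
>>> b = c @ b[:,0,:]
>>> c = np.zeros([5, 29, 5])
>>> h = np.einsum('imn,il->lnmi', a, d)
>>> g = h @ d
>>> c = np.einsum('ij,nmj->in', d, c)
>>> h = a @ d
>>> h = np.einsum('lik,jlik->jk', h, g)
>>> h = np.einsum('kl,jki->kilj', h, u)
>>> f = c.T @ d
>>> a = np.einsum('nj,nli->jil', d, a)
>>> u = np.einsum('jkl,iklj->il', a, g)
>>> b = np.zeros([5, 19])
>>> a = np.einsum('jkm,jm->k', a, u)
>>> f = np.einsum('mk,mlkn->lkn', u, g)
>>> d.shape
(7, 5)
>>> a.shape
(7,)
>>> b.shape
(5, 19)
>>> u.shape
(5, 2)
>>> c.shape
(7, 5)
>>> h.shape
(5, 11, 5, 2)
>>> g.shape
(5, 7, 2, 5)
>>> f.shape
(7, 2, 5)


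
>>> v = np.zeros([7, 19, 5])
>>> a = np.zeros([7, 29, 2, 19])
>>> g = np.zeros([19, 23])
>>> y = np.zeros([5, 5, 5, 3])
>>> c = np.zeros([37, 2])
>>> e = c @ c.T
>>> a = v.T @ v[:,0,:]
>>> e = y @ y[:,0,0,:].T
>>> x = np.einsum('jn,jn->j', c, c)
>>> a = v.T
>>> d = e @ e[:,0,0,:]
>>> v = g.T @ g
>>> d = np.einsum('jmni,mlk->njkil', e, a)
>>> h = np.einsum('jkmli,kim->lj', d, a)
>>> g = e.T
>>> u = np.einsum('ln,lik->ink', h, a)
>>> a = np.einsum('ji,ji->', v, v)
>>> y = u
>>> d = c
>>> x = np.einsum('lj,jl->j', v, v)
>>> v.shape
(23, 23)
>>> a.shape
()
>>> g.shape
(5, 5, 5, 5)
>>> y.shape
(19, 5, 7)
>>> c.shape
(37, 2)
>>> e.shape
(5, 5, 5, 5)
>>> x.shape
(23,)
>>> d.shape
(37, 2)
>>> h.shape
(5, 5)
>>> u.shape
(19, 5, 7)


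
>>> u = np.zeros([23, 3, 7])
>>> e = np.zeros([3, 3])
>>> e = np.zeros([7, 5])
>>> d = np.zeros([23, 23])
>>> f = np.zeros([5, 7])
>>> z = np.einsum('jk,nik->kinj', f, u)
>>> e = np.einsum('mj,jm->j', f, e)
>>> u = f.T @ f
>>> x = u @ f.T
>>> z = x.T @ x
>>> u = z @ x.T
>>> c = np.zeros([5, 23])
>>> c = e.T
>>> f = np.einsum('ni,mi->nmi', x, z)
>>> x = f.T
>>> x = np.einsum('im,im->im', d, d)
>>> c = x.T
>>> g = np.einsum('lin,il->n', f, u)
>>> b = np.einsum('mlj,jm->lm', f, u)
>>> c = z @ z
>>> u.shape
(5, 7)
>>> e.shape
(7,)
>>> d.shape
(23, 23)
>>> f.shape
(7, 5, 5)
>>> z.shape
(5, 5)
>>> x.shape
(23, 23)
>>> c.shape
(5, 5)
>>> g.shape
(5,)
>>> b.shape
(5, 7)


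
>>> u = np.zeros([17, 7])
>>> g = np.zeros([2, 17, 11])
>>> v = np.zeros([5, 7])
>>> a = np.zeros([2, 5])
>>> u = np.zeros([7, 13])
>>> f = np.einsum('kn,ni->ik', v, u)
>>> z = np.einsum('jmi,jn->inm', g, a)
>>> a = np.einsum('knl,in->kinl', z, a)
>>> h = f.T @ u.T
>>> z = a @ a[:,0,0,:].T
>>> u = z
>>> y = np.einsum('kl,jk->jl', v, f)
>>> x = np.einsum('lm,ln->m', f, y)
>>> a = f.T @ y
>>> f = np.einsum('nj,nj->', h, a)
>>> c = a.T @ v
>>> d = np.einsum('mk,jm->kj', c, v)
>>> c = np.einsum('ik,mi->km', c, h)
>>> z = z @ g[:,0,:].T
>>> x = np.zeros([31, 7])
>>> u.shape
(11, 2, 5, 11)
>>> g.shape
(2, 17, 11)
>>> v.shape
(5, 7)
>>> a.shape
(5, 7)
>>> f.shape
()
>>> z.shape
(11, 2, 5, 2)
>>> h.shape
(5, 7)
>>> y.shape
(13, 7)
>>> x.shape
(31, 7)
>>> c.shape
(7, 5)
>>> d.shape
(7, 5)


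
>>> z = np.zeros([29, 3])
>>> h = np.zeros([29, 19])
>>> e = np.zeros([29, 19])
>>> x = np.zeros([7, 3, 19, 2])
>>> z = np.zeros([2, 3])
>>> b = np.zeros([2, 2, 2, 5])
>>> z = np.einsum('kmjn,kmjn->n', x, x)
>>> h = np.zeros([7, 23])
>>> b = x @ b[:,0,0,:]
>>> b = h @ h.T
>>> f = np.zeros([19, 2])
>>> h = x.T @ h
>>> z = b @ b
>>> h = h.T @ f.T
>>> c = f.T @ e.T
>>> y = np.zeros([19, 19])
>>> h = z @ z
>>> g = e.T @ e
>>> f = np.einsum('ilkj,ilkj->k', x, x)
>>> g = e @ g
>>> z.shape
(7, 7)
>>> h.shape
(7, 7)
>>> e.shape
(29, 19)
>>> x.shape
(7, 3, 19, 2)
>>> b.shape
(7, 7)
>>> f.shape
(19,)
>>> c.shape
(2, 29)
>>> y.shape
(19, 19)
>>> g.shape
(29, 19)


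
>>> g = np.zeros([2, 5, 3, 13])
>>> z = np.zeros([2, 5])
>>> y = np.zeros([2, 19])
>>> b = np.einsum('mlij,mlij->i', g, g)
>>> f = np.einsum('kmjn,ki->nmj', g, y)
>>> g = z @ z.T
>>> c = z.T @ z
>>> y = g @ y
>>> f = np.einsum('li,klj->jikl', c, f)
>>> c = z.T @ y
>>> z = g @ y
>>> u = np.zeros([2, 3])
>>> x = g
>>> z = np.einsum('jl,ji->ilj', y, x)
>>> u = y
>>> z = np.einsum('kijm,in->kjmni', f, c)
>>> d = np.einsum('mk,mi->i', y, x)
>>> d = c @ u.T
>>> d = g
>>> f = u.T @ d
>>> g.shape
(2, 2)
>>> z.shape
(3, 13, 5, 19, 5)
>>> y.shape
(2, 19)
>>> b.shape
(3,)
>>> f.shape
(19, 2)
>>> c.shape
(5, 19)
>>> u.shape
(2, 19)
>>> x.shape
(2, 2)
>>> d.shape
(2, 2)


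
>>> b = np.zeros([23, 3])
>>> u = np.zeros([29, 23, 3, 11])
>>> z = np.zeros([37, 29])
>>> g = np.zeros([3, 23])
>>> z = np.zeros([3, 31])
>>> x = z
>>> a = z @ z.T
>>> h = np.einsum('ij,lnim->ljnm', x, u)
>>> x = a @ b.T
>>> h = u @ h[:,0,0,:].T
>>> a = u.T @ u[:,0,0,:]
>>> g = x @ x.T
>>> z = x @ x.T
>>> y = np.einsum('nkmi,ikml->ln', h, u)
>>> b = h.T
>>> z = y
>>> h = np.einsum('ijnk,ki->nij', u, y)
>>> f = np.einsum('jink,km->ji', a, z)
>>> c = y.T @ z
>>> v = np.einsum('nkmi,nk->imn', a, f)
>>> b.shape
(29, 3, 23, 29)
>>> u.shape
(29, 23, 3, 11)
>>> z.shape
(11, 29)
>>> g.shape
(3, 3)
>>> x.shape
(3, 23)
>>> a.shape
(11, 3, 23, 11)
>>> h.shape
(3, 29, 23)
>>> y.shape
(11, 29)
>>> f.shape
(11, 3)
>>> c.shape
(29, 29)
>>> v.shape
(11, 23, 11)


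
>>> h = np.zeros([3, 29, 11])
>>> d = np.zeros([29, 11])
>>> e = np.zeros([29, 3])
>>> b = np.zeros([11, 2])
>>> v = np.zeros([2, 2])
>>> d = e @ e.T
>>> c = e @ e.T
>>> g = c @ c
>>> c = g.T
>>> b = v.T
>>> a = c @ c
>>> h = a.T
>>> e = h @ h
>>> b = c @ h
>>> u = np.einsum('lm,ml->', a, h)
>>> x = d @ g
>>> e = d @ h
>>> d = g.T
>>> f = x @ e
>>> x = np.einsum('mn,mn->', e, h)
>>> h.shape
(29, 29)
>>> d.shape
(29, 29)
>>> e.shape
(29, 29)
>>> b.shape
(29, 29)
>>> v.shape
(2, 2)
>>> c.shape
(29, 29)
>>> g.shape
(29, 29)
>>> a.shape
(29, 29)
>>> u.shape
()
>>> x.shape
()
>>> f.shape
(29, 29)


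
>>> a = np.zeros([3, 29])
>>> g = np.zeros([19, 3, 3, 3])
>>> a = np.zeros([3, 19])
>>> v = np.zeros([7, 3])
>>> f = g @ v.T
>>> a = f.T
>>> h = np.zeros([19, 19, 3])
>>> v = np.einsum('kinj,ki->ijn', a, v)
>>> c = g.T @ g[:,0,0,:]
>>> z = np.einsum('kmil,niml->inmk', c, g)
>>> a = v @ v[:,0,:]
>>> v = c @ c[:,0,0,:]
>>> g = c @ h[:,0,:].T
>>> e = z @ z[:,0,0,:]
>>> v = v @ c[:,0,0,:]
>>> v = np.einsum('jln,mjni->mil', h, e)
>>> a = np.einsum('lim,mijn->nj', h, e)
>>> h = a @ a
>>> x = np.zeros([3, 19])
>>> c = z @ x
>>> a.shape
(3, 3)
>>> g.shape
(3, 3, 3, 19)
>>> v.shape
(3, 3, 19)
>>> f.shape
(19, 3, 3, 7)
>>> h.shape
(3, 3)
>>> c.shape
(3, 19, 3, 19)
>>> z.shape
(3, 19, 3, 3)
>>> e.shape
(3, 19, 3, 3)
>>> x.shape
(3, 19)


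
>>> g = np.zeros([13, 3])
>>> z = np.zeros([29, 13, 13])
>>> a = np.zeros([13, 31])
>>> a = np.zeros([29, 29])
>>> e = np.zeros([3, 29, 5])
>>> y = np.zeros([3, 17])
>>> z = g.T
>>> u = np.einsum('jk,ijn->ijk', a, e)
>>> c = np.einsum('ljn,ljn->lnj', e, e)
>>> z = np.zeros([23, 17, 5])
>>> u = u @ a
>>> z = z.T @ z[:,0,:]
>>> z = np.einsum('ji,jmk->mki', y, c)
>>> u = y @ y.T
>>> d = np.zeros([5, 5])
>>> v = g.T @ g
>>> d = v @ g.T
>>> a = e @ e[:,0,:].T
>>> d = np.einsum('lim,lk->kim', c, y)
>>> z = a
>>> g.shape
(13, 3)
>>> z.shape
(3, 29, 3)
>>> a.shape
(3, 29, 3)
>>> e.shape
(3, 29, 5)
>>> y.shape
(3, 17)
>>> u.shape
(3, 3)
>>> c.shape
(3, 5, 29)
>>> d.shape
(17, 5, 29)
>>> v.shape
(3, 3)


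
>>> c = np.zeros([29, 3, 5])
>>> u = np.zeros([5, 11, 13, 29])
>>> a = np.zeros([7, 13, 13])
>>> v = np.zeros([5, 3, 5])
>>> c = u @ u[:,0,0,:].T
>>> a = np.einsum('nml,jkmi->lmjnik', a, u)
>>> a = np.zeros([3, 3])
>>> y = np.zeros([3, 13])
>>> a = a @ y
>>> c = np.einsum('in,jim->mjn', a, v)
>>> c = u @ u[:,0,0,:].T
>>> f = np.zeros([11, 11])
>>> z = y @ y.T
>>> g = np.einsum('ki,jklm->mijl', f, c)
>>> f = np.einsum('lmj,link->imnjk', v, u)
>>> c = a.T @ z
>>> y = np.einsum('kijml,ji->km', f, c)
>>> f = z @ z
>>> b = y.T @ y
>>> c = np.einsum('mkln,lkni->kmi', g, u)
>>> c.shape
(11, 5, 29)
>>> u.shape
(5, 11, 13, 29)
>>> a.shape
(3, 13)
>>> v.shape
(5, 3, 5)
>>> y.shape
(11, 5)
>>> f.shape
(3, 3)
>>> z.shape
(3, 3)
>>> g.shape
(5, 11, 5, 13)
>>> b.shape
(5, 5)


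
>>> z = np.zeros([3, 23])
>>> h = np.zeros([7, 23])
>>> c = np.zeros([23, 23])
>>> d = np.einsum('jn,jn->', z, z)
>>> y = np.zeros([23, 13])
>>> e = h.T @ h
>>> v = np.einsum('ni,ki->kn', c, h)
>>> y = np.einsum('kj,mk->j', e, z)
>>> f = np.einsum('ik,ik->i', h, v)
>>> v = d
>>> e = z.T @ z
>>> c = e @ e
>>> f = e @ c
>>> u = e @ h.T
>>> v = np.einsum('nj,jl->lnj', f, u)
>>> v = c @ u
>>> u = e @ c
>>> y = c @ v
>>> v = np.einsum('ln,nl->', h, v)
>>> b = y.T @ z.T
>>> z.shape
(3, 23)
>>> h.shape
(7, 23)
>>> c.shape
(23, 23)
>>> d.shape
()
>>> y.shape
(23, 7)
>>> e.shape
(23, 23)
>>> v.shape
()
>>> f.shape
(23, 23)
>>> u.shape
(23, 23)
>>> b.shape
(7, 3)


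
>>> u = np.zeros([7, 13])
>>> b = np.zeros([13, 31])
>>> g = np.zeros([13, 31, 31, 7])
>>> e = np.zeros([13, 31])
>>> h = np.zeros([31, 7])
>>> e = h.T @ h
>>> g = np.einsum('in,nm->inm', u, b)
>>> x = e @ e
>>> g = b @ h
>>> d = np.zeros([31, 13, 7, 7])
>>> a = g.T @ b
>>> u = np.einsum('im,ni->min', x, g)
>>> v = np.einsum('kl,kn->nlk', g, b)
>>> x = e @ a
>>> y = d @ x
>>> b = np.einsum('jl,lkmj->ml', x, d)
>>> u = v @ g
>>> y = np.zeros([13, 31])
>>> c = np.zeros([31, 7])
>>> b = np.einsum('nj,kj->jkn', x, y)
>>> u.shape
(31, 7, 7)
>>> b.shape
(31, 13, 7)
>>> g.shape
(13, 7)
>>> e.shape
(7, 7)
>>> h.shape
(31, 7)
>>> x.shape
(7, 31)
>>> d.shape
(31, 13, 7, 7)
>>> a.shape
(7, 31)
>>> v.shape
(31, 7, 13)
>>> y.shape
(13, 31)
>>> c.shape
(31, 7)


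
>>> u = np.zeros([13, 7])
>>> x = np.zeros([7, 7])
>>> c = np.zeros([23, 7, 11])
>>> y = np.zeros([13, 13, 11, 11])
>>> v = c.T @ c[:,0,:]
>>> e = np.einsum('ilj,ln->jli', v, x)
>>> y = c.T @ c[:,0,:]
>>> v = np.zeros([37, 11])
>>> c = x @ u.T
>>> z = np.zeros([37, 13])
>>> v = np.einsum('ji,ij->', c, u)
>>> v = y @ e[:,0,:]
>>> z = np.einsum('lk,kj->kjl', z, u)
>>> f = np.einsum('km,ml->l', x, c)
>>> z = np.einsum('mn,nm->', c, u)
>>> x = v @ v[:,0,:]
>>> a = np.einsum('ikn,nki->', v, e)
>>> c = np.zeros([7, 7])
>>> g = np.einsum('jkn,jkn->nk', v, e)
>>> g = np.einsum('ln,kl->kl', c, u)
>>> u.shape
(13, 7)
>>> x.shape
(11, 7, 11)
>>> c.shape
(7, 7)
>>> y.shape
(11, 7, 11)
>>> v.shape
(11, 7, 11)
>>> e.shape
(11, 7, 11)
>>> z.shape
()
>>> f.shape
(13,)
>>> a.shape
()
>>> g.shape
(13, 7)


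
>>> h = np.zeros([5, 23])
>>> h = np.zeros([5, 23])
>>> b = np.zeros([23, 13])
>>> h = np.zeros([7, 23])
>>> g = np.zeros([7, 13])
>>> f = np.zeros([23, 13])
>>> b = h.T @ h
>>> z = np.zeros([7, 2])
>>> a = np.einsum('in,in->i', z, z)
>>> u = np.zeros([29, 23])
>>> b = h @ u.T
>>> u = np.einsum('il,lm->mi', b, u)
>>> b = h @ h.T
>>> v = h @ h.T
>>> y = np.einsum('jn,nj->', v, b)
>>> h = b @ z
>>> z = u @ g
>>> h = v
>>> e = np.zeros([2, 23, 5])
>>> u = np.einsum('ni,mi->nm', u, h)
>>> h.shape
(7, 7)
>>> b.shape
(7, 7)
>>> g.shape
(7, 13)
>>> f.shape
(23, 13)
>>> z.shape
(23, 13)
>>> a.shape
(7,)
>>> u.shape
(23, 7)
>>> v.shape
(7, 7)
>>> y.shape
()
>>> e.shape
(2, 23, 5)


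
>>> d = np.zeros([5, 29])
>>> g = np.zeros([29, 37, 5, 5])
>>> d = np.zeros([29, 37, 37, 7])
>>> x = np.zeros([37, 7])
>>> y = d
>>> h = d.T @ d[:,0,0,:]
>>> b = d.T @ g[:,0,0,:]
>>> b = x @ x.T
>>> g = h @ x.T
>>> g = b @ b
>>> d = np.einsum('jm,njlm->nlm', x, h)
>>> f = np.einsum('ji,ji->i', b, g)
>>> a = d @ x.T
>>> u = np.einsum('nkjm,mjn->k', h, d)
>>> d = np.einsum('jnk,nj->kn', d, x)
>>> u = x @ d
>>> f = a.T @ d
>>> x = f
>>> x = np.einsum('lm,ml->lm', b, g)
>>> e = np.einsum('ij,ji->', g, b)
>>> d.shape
(7, 37)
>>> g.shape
(37, 37)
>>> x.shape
(37, 37)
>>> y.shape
(29, 37, 37, 7)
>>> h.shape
(7, 37, 37, 7)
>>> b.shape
(37, 37)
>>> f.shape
(37, 37, 37)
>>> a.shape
(7, 37, 37)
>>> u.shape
(37, 37)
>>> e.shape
()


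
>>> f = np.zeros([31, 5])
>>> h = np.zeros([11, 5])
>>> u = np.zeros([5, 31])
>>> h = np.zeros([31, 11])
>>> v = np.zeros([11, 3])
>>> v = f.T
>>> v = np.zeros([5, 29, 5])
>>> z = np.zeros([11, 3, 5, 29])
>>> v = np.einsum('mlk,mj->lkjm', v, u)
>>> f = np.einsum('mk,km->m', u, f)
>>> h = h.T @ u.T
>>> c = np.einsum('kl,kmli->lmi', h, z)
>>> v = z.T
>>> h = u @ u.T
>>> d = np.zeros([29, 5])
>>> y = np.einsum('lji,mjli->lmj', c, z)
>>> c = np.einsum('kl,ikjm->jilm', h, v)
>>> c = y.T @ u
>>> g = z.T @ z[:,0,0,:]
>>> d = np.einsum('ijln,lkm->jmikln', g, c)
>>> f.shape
(5,)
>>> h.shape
(5, 5)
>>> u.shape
(5, 31)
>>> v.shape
(29, 5, 3, 11)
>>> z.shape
(11, 3, 5, 29)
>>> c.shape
(3, 11, 31)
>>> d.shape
(5, 31, 29, 11, 3, 29)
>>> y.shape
(5, 11, 3)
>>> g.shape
(29, 5, 3, 29)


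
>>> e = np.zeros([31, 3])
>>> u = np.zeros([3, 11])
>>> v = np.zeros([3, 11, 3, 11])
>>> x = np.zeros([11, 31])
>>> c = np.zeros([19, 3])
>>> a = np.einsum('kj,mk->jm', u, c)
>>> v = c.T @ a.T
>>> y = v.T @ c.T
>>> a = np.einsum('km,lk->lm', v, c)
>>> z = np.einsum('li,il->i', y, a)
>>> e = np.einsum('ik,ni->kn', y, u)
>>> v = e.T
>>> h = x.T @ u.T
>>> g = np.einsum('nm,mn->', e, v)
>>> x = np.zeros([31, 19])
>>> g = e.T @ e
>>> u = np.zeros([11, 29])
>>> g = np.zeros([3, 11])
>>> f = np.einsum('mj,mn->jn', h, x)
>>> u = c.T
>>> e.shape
(19, 3)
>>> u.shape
(3, 19)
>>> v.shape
(3, 19)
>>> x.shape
(31, 19)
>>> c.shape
(19, 3)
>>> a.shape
(19, 11)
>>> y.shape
(11, 19)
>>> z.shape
(19,)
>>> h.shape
(31, 3)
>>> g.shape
(3, 11)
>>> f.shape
(3, 19)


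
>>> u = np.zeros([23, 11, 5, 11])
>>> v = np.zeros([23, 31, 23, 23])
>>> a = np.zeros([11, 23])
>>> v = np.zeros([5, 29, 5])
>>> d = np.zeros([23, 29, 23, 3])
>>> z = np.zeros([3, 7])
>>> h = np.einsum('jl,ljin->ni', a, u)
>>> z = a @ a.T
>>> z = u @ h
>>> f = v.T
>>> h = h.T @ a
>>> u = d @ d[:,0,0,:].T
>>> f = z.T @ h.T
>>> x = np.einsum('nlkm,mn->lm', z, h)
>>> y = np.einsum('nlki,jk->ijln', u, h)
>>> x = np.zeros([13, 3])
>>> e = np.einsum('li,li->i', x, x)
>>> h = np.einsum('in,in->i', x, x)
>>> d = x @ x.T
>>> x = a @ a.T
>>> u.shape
(23, 29, 23, 23)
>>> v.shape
(5, 29, 5)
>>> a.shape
(11, 23)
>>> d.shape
(13, 13)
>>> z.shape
(23, 11, 5, 5)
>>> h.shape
(13,)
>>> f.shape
(5, 5, 11, 5)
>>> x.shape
(11, 11)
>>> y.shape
(23, 5, 29, 23)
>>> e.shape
(3,)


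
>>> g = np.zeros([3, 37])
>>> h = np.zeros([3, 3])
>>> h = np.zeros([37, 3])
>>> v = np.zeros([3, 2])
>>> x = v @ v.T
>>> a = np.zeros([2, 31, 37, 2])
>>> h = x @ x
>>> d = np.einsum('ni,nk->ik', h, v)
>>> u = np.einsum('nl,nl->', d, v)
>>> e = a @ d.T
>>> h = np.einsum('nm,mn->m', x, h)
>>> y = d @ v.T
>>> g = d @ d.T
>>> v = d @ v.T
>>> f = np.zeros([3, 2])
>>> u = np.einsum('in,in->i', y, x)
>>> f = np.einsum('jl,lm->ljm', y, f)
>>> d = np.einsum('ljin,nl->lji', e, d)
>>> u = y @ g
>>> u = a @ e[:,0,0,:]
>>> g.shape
(3, 3)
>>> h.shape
(3,)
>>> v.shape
(3, 3)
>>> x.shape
(3, 3)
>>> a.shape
(2, 31, 37, 2)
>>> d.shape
(2, 31, 37)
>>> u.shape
(2, 31, 37, 3)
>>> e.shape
(2, 31, 37, 3)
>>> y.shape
(3, 3)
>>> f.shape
(3, 3, 2)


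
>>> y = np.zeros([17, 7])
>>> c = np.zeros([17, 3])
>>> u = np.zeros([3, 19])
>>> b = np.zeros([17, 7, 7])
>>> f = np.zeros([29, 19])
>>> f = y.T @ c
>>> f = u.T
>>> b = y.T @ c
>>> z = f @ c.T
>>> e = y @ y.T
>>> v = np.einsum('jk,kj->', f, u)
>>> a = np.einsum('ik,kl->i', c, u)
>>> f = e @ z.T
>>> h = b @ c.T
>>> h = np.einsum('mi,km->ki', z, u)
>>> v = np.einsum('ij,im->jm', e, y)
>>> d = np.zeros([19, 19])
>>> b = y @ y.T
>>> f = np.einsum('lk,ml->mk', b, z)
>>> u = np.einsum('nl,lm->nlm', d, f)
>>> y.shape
(17, 7)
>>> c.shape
(17, 3)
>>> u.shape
(19, 19, 17)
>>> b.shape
(17, 17)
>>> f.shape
(19, 17)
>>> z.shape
(19, 17)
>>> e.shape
(17, 17)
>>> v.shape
(17, 7)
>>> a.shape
(17,)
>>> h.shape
(3, 17)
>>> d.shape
(19, 19)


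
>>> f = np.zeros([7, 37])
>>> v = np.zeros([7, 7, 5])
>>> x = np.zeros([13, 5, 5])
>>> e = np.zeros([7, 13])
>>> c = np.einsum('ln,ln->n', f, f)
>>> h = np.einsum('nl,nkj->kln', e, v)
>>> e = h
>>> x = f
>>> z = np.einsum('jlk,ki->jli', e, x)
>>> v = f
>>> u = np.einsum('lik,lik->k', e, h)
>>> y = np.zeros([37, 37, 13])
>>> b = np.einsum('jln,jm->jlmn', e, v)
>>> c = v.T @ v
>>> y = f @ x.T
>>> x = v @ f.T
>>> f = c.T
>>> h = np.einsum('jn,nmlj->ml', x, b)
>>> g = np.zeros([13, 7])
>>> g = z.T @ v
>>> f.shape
(37, 37)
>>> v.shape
(7, 37)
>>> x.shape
(7, 7)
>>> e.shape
(7, 13, 7)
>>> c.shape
(37, 37)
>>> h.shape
(13, 37)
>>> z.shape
(7, 13, 37)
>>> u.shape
(7,)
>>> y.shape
(7, 7)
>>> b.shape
(7, 13, 37, 7)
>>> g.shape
(37, 13, 37)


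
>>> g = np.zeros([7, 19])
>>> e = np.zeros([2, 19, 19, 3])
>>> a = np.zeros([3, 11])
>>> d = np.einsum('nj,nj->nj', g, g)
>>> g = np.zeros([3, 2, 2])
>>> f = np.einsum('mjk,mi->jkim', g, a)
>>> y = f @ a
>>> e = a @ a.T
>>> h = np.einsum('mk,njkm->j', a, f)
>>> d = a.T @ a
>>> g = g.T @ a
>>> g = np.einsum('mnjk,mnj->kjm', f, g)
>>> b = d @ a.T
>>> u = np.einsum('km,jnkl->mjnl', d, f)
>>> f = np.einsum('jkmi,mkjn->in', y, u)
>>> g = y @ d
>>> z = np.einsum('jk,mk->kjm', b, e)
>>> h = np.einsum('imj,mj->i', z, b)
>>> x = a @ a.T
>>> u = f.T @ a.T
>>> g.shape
(2, 2, 11, 11)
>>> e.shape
(3, 3)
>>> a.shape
(3, 11)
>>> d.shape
(11, 11)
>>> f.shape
(11, 3)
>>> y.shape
(2, 2, 11, 11)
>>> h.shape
(3,)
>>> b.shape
(11, 3)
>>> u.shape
(3, 3)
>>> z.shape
(3, 11, 3)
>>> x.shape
(3, 3)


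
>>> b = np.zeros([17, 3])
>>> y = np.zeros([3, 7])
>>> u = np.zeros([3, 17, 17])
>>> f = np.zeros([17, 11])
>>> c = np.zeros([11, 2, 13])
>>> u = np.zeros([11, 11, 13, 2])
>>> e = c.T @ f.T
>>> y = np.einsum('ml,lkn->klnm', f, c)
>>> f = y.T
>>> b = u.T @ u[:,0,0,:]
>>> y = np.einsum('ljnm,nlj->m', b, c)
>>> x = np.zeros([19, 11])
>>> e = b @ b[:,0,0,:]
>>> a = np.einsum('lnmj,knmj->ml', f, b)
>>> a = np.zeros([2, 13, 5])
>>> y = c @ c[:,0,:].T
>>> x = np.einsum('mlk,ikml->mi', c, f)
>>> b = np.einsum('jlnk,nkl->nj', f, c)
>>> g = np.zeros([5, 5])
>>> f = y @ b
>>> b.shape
(11, 17)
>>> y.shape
(11, 2, 11)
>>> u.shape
(11, 11, 13, 2)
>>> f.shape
(11, 2, 17)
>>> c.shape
(11, 2, 13)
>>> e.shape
(2, 13, 11, 2)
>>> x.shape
(11, 17)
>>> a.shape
(2, 13, 5)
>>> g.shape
(5, 5)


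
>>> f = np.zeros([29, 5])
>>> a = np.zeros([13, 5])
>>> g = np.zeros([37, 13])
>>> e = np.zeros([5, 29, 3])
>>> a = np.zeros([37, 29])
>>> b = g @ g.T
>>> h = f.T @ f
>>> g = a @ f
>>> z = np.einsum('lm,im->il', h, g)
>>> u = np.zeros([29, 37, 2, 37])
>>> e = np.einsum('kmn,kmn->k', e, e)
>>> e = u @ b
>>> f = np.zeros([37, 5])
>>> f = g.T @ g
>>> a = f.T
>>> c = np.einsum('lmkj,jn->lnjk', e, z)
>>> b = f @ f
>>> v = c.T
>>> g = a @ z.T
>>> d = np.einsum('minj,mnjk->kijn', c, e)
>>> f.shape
(5, 5)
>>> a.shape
(5, 5)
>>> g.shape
(5, 37)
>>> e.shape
(29, 37, 2, 37)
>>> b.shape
(5, 5)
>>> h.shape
(5, 5)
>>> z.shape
(37, 5)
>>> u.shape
(29, 37, 2, 37)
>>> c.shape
(29, 5, 37, 2)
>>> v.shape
(2, 37, 5, 29)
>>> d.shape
(37, 5, 2, 37)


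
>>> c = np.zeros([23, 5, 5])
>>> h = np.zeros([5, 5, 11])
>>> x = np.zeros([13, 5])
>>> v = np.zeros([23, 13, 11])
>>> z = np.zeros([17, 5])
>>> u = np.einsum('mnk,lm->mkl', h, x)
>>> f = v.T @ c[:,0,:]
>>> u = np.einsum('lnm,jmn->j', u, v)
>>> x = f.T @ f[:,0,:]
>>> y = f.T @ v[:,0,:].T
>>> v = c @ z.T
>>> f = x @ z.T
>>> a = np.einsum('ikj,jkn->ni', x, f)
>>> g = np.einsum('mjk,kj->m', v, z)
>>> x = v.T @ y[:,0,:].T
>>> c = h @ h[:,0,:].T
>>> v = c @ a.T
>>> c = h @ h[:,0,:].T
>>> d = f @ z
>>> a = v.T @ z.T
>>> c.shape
(5, 5, 5)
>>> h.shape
(5, 5, 11)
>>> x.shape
(17, 5, 5)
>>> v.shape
(5, 5, 17)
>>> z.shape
(17, 5)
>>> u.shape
(23,)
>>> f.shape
(5, 13, 17)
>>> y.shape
(5, 13, 23)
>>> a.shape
(17, 5, 17)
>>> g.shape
(23,)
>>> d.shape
(5, 13, 5)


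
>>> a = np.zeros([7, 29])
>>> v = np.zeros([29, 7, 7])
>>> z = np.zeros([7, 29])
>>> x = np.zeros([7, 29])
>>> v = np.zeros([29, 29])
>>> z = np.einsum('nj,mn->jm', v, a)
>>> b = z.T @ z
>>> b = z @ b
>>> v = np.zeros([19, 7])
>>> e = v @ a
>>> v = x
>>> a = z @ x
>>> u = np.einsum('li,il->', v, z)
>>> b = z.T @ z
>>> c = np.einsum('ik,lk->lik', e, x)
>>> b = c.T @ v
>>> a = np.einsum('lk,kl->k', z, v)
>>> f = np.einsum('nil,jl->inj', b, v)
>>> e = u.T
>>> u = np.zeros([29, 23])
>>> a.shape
(7,)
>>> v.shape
(7, 29)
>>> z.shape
(29, 7)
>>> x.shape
(7, 29)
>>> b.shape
(29, 19, 29)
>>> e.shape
()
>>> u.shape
(29, 23)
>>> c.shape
(7, 19, 29)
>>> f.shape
(19, 29, 7)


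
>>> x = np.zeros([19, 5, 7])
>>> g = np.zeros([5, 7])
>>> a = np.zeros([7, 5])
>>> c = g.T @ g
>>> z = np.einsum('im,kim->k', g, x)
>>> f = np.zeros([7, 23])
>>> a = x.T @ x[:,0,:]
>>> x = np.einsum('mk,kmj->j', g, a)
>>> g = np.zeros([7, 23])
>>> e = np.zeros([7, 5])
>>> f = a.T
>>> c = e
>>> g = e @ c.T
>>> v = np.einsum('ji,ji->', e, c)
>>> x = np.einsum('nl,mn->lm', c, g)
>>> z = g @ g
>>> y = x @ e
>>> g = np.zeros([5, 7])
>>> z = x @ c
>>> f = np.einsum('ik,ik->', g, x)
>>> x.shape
(5, 7)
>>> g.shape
(5, 7)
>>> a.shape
(7, 5, 7)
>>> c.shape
(7, 5)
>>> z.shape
(5, 5)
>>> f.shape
()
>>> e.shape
(7, 5)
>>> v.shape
()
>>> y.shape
(5, 5)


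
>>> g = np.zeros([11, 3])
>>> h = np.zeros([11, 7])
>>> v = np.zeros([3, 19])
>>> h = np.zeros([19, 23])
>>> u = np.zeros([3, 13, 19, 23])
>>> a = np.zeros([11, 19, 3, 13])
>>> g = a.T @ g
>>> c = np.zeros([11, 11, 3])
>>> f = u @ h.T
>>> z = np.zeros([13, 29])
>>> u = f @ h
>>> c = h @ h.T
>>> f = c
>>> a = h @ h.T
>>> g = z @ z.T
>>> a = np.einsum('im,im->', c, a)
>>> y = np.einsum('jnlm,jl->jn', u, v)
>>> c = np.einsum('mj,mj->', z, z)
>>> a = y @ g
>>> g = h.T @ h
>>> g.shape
(23, 23)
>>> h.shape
(19, 23)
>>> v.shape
(3, 19)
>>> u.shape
(3, 13, 19, 23)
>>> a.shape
(3, 13)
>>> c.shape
()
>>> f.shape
(19, 19)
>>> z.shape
(13, 29)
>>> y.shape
(3, 13)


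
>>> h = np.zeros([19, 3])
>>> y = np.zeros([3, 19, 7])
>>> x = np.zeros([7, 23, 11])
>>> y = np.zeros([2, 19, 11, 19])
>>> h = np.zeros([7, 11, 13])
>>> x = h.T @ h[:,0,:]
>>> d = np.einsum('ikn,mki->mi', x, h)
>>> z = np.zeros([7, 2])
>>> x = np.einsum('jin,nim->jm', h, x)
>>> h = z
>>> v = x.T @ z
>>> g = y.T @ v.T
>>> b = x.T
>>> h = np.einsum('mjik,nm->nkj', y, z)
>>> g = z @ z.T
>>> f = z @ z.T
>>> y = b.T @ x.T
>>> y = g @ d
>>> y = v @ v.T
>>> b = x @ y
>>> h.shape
(7, 19, 19)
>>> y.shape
(13, 13)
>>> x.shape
(7, 13)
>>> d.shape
(7, 13)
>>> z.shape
(7, 2)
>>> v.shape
(13, 2)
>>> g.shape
(7, 7)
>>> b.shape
(7, 13)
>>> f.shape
(7, 7)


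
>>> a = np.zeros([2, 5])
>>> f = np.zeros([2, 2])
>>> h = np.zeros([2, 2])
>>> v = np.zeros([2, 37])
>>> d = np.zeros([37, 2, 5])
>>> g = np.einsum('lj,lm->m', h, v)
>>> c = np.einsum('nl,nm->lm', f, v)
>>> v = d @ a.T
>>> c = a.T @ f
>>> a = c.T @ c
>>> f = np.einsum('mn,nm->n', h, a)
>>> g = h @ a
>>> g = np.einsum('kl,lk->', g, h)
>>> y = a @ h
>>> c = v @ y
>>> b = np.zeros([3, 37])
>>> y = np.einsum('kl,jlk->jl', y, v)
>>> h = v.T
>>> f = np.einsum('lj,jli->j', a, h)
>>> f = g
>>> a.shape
(2, 2)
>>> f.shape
()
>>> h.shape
(2, 2, 37)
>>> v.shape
(37, 2, 2)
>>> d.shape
(37, 2, 5)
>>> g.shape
()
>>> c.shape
(37, 2, 2)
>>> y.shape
(37, 2)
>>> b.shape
(3, 37)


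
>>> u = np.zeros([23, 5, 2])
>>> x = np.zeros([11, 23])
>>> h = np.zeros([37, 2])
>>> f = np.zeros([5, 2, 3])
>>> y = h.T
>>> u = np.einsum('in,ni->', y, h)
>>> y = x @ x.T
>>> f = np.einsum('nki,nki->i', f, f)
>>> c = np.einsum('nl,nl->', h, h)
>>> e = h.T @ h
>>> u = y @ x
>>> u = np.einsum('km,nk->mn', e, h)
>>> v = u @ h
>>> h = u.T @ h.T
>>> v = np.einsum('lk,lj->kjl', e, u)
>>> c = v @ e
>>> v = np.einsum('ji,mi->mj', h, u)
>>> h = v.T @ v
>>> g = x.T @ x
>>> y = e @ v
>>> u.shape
(2, 37)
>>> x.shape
(11, 23)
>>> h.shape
(37, 37)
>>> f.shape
(3,)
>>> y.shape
(2, 37)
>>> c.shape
(2, 37, 2)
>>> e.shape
(2, 2)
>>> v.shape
(2, 37)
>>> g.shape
(23, 23)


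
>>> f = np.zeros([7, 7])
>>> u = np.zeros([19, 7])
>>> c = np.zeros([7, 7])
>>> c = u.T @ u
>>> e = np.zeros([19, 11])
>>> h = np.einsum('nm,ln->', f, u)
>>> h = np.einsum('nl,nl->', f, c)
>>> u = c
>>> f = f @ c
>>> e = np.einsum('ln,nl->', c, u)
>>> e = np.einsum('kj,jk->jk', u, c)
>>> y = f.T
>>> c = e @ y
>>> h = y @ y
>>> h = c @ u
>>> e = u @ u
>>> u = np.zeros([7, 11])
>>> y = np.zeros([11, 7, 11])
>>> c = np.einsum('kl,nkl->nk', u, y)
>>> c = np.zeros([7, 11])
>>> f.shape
(7, 7)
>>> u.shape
(7, 11)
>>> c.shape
(7, 11)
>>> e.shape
(7, 7)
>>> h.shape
(7, 7)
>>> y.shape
(11, 7, 11)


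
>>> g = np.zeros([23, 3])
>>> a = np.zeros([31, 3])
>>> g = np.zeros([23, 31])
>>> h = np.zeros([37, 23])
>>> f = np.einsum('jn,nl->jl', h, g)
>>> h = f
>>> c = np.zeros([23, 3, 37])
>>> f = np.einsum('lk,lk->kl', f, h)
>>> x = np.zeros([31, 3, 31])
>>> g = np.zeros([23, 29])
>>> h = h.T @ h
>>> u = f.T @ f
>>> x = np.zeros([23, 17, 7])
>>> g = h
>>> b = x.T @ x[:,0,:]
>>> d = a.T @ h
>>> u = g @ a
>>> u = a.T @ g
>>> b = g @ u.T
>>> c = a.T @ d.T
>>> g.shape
(31, 31)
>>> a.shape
(31, 3)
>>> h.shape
(31, 31)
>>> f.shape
(31, 37)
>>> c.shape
(3, 3)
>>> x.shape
(23, 17, 7)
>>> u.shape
(3, 31)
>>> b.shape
(31, 3)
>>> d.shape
(3, 31)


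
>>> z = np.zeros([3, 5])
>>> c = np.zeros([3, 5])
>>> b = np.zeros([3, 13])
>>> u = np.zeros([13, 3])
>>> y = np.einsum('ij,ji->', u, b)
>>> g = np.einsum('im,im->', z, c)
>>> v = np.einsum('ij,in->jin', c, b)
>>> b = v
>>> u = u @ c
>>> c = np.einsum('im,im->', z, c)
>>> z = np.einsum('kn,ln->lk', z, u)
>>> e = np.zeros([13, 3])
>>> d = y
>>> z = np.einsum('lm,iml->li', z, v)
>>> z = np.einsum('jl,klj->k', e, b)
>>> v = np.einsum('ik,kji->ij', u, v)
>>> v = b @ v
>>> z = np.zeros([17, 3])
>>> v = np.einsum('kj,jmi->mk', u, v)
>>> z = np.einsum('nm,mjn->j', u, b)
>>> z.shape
(3,)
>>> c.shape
()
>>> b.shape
(5, 3, 13)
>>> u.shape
(13, 5)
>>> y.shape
()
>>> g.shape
()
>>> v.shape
(3, 13)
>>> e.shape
(13, 3)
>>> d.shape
()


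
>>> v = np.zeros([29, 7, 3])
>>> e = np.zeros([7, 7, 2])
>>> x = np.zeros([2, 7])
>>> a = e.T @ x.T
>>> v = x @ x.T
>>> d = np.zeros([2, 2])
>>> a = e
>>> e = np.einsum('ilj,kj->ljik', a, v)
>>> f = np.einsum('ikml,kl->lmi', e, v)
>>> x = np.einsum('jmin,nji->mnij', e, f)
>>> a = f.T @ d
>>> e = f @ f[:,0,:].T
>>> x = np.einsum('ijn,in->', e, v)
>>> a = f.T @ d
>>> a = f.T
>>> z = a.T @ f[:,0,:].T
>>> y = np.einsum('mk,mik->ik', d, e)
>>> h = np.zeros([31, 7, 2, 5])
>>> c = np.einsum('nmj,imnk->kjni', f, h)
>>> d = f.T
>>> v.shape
(2, 2)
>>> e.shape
(2, 7, 2)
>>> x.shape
()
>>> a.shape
(7, 7, 2)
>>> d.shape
(7, 7, 2)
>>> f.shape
(2, 7, 7)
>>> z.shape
(2, 7, 2)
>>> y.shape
(7, 2)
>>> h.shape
(31, 7, 2, 5)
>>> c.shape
(5, 7, 2, 31)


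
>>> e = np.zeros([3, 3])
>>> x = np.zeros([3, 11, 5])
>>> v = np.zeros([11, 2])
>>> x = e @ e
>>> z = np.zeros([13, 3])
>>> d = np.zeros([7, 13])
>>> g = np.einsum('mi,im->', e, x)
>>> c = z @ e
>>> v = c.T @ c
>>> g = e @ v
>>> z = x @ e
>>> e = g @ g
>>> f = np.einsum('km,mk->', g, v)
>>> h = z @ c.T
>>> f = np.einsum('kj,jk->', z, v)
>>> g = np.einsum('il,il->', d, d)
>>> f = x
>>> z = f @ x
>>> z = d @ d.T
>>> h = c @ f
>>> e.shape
(3, 3)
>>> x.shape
(3, 3)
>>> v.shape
(3, 3)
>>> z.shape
(7, 7)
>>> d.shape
(7, 13)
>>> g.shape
()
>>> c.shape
(13, 3)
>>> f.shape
(3, 3)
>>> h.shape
(13, 3)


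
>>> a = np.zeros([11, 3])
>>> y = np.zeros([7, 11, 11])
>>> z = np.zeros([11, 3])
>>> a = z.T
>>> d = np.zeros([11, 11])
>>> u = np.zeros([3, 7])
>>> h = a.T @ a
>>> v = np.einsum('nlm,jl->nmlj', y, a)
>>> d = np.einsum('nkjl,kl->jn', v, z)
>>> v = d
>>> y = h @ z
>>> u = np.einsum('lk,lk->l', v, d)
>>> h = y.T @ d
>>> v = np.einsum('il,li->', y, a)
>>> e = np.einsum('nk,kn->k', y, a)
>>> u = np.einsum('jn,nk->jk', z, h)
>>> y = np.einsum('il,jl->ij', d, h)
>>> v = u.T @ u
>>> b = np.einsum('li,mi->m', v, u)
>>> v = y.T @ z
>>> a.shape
(3, 11)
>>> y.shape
(11, 3)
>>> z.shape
(11, 3)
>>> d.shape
(11, 7)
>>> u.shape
(11, 7)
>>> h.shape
(3, 7)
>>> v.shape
(3, 3)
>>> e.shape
(3,)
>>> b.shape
(11,)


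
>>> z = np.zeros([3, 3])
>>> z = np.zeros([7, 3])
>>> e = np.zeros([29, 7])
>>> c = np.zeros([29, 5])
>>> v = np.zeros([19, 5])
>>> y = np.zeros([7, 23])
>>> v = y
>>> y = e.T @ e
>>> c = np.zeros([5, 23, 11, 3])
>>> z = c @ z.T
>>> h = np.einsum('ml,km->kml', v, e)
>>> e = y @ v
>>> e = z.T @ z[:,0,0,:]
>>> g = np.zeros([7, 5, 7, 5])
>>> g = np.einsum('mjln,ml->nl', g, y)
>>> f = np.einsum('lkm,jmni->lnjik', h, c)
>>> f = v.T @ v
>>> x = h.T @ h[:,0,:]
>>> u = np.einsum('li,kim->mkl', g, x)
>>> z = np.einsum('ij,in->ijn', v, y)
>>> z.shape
(7, 23, 7)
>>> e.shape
(7, 11, 23, 7)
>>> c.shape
(5, 23, 11, 3)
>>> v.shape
(7, 23)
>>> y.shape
(7, 7)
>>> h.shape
(29, 7, 23)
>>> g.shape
(5, 7)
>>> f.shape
(23, 23)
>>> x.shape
(23, 7, 23)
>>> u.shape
(23, 23, 5)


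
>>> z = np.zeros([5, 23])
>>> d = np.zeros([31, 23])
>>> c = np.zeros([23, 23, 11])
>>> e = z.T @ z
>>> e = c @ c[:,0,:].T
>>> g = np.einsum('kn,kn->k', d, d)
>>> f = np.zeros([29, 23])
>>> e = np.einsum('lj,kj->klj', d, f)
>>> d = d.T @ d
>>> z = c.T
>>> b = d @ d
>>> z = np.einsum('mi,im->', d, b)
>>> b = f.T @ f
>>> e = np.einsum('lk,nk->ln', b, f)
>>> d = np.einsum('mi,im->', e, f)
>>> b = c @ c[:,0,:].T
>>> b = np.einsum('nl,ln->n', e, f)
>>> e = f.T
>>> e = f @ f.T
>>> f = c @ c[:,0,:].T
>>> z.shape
()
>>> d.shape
()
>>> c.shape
(23, 23, 11)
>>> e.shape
(29, 29)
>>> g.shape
(31,)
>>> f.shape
(23, 23, 23)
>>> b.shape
(23,)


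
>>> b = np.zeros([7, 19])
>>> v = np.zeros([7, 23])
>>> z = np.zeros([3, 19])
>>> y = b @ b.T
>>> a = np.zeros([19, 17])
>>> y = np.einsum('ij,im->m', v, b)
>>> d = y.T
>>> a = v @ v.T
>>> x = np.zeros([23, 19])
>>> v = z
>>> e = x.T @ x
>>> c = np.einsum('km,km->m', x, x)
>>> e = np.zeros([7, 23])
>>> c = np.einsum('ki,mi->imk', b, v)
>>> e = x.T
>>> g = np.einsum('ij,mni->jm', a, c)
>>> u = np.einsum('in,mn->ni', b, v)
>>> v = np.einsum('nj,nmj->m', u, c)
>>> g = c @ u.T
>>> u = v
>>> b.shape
(7, 19)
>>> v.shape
(3,)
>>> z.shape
(3, 19)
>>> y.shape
(19,)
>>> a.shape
(7, 7)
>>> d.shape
(19,)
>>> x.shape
(23, 19)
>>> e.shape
(19, 23)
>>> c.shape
(19, 3, 7)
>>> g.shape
(19, 3, 19)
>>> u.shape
(3,)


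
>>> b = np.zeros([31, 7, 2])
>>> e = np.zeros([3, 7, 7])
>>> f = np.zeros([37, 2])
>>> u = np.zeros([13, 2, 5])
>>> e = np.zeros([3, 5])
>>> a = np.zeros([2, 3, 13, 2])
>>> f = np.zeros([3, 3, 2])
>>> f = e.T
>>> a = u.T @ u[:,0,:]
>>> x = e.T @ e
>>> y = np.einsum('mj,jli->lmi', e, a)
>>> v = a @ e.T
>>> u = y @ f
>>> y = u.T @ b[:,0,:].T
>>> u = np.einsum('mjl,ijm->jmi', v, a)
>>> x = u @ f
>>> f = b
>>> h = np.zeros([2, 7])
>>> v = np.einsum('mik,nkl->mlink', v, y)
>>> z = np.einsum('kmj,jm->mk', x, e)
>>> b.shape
(31, 7, 2)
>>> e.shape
(3, 5)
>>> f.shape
(31, 7, 2)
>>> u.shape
(2, 5, 5)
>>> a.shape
(5, 2, 5)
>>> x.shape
(2, 5, 3)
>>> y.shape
(3, 3, 31)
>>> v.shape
(5, 31, 2, 3, 3)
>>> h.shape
(2, 7)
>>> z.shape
(5, 2)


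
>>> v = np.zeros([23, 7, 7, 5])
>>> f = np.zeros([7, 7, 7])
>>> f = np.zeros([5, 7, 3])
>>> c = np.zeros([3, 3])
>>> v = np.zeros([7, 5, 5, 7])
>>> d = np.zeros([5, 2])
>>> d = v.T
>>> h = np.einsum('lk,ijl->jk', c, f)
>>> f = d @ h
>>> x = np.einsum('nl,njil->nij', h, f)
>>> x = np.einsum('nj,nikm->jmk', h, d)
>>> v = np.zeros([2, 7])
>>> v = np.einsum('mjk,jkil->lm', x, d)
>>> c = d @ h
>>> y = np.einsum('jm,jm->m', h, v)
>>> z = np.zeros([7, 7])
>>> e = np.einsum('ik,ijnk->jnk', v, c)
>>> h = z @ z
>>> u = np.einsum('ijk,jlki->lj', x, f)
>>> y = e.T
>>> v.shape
(7, 3)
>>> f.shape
(7, 5, 5, 3)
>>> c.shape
(7, 5, 5, 3)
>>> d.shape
(7, 5, 5, 7)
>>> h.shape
(7, 7)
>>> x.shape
(3, 7, 5)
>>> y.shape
(3, 5, 5)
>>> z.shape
(7, 7)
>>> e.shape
(5, 5, 3)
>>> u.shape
(5, 7)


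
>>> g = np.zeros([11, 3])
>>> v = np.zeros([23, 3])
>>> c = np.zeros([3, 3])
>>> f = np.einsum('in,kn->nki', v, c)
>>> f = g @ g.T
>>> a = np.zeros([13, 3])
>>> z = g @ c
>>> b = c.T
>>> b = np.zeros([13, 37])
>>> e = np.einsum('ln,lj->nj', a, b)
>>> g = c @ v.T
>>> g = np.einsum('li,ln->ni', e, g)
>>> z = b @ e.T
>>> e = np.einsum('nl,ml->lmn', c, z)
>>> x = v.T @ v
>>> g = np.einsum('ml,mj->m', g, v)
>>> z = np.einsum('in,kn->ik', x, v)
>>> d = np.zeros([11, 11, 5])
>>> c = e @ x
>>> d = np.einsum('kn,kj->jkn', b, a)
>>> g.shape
(23,)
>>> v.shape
(23, 3)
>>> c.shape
(3, 13, 3)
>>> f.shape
(11, 11)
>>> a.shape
(13, 3)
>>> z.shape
(3, 23)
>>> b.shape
(13, 37)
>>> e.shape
(3, 13, 3)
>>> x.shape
(3, 3)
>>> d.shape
(3, 13, 37)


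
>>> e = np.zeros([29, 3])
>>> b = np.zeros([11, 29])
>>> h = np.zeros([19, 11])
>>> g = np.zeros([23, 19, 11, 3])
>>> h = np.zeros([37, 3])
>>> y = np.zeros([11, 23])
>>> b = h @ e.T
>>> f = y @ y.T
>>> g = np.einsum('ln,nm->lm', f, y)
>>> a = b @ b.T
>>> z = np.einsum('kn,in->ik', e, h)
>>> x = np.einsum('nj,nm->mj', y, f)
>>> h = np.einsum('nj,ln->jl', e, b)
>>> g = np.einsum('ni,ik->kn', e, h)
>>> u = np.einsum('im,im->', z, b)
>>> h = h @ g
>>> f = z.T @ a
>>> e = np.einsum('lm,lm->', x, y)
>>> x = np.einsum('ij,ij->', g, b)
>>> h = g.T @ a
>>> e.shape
()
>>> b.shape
(37, 29)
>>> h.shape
(29, 37)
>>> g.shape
(37, 29)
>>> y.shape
(11, 23)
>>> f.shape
(29, 37)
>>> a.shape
(37, 37)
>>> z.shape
(37, 29)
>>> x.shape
()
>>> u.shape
()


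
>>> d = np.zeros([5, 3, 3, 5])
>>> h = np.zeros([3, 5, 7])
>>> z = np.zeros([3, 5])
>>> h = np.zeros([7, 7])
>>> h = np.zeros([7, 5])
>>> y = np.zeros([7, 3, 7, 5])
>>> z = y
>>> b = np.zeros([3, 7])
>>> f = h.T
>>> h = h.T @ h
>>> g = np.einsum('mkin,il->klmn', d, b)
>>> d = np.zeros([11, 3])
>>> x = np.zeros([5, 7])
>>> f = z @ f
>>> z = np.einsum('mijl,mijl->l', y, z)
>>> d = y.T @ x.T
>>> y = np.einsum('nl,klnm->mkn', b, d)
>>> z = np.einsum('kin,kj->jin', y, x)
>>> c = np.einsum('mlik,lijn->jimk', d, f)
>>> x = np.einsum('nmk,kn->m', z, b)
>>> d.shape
(5, 7, 3, 5)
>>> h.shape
(5, 5)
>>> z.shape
(7, 5, 3)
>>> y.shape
(5, 5, 3)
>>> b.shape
(3, 7)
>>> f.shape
(7, 3, 7, 7)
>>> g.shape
(3, 7, 5, 5)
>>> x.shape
(5,)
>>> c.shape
(7, 3, 5, 5)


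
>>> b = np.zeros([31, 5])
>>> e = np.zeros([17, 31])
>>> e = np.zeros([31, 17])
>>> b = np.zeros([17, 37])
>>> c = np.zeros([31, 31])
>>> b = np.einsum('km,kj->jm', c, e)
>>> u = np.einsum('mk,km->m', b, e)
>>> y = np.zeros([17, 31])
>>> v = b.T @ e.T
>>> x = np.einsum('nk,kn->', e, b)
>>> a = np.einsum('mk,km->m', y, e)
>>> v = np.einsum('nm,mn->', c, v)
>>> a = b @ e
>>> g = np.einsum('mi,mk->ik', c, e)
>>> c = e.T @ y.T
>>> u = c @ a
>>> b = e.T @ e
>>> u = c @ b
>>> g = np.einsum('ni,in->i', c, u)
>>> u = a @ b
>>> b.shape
(17, 17)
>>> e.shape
(31, 17)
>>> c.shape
(17, 17)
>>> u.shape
(17, 17)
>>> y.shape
(17, 31)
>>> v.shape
()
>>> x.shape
()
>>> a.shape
(17, 17)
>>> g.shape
(17,)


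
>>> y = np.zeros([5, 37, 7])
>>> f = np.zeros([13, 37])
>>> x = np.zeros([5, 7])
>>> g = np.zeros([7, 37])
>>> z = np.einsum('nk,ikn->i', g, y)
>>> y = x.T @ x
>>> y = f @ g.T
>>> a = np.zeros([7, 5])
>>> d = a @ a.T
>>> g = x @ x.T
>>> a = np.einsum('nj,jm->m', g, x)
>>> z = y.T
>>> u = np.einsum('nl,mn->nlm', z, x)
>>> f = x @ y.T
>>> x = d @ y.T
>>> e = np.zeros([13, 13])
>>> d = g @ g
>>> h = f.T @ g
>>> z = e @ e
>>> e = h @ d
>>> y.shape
(13, 7)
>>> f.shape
(5, 13)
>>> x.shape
(7, 13)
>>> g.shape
(5, 5)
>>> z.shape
(13, 13)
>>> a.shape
(7,)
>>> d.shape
(5, 5)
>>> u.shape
(7, 13, 5)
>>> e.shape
(13, 5)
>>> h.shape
(13, 5)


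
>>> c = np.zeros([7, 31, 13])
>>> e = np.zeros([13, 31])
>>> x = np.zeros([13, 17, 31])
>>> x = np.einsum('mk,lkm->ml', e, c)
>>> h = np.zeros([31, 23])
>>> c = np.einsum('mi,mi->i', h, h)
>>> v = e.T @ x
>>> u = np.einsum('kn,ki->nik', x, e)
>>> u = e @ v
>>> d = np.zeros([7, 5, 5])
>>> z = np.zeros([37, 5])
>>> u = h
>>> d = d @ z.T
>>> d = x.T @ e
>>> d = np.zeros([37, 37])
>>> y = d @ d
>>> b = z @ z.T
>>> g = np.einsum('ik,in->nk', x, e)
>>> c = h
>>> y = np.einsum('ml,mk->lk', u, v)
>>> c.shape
(31, 23)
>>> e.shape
(13, 31)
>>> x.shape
(13, 7)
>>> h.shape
(31, 23)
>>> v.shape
(31, 7)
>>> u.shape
(31, 23)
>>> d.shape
(37, 37)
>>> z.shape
(37, 5)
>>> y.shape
(23, 7)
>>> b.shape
(37, 37)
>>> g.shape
(31, 7)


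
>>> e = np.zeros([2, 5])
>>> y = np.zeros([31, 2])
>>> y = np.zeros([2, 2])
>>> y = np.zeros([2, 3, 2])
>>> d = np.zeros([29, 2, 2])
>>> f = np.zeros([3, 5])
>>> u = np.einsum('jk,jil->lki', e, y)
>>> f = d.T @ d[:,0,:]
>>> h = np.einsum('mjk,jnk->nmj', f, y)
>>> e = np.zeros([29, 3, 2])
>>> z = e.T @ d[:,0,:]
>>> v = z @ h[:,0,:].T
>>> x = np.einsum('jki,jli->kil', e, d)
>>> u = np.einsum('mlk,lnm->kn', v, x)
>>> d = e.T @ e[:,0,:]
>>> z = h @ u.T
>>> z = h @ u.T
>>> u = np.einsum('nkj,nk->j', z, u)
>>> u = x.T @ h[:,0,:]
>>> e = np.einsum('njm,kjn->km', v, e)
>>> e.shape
(29, 3)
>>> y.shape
(2, 3, 2)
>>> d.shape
(2, 3, 2)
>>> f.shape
(2, 2, 2)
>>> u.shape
(2, 2, 2)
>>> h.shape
(3, 2, 2)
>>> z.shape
(3, 2, 3)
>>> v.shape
(2, 3, 3)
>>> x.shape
(3, 2, 2)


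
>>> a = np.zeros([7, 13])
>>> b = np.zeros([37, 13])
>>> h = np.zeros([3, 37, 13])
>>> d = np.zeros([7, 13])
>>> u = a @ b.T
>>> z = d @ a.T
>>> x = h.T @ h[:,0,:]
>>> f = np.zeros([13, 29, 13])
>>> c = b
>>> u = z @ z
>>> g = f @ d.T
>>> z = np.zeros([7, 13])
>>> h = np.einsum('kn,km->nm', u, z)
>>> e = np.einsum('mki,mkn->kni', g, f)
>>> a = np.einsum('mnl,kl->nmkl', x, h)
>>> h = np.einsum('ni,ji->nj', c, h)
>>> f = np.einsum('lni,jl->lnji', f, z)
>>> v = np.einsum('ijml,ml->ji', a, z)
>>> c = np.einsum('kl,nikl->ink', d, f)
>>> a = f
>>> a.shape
(13, 29, 7, 13)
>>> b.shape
(37, 13)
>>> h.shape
(37, 7)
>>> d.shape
(7, 13)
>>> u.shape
(7, 7)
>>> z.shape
(7, 13)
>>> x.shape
(13, 37, 13)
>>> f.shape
(13, 29, 7, 13)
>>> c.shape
(29, 13, 7)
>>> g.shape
(13, 29, 7)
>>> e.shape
(29, 13, 7)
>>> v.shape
(13, 37)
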